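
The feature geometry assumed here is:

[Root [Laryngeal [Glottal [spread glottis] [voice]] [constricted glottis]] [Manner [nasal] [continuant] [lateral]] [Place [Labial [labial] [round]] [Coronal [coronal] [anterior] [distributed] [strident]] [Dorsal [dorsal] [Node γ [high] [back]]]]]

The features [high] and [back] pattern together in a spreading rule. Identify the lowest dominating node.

Node γ

[high]: Root ▹ Place ▹ Dorsal ▹ Node γ ▹ [high].
[back]: Root ▹ Place ▹ Dorsal ▹ Node γ ▹ [back].
The listed terminals split across distinct daughters of Node γ, so Node γ itself is the smallest node containing them all.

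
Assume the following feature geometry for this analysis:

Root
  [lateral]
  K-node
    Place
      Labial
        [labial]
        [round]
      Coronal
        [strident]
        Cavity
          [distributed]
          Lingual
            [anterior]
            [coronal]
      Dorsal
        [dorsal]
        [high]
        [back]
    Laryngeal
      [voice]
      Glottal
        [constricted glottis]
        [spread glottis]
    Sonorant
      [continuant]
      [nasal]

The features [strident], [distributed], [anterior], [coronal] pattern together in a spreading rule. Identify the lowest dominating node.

[strident] is immediately dominated by Coronal.
[distributed] is immediately dominated by Cavity.
[anterior] is immediately dominated by Lingual.
[coronal] is immediately dominated by Lingual.
The lowest node appearing on every path is Coronal; each proper daughter of Coronal fails to dominate at least one of the listed features.

Coronal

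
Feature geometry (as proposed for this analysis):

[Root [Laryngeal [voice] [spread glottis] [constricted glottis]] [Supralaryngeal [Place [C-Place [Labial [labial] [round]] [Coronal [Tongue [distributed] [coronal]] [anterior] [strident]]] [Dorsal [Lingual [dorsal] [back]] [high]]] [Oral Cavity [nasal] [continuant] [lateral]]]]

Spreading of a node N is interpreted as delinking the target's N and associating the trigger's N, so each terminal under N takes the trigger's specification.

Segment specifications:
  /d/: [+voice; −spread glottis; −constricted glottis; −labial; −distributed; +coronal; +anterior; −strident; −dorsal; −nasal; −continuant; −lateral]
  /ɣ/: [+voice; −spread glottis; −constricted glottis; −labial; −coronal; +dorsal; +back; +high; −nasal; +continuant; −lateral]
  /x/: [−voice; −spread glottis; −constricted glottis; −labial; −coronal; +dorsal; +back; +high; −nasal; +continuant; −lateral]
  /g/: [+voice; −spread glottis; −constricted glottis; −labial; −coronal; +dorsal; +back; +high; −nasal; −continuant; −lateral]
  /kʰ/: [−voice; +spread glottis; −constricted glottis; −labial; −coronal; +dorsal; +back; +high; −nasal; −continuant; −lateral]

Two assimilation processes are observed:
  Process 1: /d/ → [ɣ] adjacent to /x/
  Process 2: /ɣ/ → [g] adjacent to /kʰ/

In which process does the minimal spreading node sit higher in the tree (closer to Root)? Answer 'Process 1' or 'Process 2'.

Process 1

In Process 1, [continuant], [coronal], [anterior], [distributed], [strident], [dorsal], [high], [back] change, so the minimal spreading node is Supralaryngeal at depth 1.
Process 2 alters [continuant]; the lowest dominating node is [continuant] (depth 3 from Root).
Supralaryngeal (depth 1) sits above [continuant] (depth 3), making Process 1 the one with the higher spreading node.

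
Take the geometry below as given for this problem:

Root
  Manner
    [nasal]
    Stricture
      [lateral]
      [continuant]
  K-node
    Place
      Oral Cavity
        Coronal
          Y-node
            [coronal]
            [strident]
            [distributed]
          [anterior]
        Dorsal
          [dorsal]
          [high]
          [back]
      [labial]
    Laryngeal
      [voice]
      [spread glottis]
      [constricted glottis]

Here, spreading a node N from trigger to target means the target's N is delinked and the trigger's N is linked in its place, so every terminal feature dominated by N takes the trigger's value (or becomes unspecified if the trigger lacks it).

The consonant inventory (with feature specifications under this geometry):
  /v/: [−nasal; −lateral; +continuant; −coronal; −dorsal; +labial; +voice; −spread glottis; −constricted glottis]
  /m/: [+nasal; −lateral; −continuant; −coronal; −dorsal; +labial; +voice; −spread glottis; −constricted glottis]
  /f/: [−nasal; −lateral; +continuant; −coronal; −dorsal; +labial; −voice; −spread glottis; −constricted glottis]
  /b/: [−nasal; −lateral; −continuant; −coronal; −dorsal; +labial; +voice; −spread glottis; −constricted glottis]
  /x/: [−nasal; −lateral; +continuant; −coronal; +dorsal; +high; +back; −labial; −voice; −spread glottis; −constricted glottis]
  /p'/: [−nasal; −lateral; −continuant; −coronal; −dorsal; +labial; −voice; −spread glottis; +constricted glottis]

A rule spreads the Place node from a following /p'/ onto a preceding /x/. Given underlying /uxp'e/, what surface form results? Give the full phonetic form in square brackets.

Place immediately or transitively dominates [coronal], [strident], [distributed], [anterior], [dorsal], [high], [back], [labial].
After delinking /x/'s Place and linking /p'/'s, the affected terminals become [−coronal], [−dorsal], [+labial]; [nasal], [lateral], [continuant], … (outside Place) are retained from /x/.
This feature bundle is that of [f], so /uxp'e/ surfaces as [ufp'e].

[ufp'e]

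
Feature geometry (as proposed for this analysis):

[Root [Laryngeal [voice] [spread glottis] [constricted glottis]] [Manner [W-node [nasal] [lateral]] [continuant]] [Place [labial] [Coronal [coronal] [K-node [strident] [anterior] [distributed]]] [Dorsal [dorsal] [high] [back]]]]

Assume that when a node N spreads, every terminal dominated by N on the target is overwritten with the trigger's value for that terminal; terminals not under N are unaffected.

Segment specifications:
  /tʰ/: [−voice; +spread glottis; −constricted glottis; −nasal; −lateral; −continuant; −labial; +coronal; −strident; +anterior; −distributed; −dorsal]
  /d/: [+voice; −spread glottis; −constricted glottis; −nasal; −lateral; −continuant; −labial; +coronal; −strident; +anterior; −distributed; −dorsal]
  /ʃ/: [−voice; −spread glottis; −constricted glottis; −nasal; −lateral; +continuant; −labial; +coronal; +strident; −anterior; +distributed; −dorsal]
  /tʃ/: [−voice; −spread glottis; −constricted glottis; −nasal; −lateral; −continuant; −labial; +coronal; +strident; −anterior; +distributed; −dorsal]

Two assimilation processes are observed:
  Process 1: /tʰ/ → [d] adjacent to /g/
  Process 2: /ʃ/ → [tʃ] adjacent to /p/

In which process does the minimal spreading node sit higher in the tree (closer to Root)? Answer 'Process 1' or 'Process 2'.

Process 1

Process 1: the features that change are [voice], [spread glottis]; the minimal node is Laryngeal (depth 1).
In Process 2, [continuant] changes, so the minimal spreading node is [continuant] at depth 2.
Laryngeal (depth 1) sits above [continuant] (depth 2), making Process 1 the one with the higher spreading node.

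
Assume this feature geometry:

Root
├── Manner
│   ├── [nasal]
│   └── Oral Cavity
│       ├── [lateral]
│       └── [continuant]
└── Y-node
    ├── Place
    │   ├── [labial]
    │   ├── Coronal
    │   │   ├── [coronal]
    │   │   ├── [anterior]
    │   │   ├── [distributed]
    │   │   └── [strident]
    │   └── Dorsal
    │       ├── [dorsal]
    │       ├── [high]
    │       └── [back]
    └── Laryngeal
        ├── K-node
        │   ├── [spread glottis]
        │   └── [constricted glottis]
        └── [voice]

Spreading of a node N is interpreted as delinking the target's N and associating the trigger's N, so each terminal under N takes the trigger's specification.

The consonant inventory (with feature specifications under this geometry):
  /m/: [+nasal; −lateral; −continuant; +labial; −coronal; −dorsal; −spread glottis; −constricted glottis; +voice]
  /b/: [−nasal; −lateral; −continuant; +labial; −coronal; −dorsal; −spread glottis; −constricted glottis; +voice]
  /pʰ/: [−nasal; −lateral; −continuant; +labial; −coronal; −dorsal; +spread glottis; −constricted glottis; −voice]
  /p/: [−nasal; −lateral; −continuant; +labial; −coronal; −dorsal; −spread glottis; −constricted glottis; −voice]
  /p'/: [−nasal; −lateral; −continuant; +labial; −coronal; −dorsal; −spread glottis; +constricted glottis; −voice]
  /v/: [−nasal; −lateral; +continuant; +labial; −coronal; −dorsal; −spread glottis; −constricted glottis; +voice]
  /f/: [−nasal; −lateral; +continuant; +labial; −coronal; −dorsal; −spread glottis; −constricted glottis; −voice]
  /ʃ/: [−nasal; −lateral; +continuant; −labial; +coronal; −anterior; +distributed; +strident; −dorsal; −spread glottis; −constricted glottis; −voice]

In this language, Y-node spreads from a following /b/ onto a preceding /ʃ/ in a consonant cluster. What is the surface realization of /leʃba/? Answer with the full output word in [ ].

[levba]

Y-node immediately or transitively dominates [labial], [coronal], [anterior], [distributed], [strident], [dorsal], [high], [back], [spread glottis], [constricted glottis], [voice].
After delinking /ʃ/'s Y-node and linking /b/'s, the affected terminals become [+labial], [−coronal], [−dorsal], [−spread glottis], [−constricted glottis], [+voice]; [nasal], [lateral], [continuant] (outside Y-node) are retained from /ʃ/.
The resulting bundle matches /v/ in the inventory; substituting it for /ʃ/ gives [levba].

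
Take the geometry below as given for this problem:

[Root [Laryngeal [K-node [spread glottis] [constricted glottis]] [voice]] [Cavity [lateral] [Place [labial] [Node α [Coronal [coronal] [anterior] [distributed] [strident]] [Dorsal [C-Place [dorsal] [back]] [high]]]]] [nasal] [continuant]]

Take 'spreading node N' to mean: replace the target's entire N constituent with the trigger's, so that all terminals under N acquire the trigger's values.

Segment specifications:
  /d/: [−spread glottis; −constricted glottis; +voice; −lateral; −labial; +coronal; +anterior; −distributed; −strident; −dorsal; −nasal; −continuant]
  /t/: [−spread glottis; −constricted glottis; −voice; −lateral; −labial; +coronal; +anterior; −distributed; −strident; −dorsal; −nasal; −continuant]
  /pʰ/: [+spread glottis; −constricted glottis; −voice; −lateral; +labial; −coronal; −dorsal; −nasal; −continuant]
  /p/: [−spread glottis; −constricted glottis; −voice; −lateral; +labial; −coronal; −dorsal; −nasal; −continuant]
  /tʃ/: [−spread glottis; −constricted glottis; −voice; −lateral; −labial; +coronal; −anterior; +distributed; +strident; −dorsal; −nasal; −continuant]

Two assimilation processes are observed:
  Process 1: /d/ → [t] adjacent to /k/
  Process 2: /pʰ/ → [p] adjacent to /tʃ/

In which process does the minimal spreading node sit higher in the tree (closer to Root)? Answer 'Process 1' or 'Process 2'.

In Process 1, [voice] changes, so the minimal spreading node is [voice] at depth 2.
Process 2: the feature that changes is [spread glottis]; the minimal node is [spread glottis] (depth 3).
Depth 2 < depth 3; Process 1 involves the structurally higher constituent [voice].

Process 1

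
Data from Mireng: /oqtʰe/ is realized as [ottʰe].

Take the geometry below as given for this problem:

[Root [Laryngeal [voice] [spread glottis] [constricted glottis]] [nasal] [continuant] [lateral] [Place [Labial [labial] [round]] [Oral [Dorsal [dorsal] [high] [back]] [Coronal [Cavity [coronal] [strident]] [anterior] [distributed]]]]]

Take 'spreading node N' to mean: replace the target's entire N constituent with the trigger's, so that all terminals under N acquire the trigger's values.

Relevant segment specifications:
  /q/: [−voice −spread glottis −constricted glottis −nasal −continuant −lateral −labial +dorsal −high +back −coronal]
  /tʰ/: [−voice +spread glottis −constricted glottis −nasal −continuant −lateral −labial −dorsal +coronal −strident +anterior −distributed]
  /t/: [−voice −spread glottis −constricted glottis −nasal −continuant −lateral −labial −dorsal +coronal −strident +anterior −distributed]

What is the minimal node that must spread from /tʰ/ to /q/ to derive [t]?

Oral

Comparing /q/ with its surface form [t], the features that change are [coronal], [anterior], [distributed], [strident], [dorsal], [high], [back].
In this geometry the lowest node dominating all of them is Oral: every daughter of Oral dominates only a proper subset, so no lower node suffices.
If Oral spreads, every terminal under it takes /tʰ/'s value, producing [t] as observed.
[spread glottis] stays as in /q/ although /tʰ/ differs there, so no node dominating it spread; among the remaining candidates Oral is the lowest that derives the output.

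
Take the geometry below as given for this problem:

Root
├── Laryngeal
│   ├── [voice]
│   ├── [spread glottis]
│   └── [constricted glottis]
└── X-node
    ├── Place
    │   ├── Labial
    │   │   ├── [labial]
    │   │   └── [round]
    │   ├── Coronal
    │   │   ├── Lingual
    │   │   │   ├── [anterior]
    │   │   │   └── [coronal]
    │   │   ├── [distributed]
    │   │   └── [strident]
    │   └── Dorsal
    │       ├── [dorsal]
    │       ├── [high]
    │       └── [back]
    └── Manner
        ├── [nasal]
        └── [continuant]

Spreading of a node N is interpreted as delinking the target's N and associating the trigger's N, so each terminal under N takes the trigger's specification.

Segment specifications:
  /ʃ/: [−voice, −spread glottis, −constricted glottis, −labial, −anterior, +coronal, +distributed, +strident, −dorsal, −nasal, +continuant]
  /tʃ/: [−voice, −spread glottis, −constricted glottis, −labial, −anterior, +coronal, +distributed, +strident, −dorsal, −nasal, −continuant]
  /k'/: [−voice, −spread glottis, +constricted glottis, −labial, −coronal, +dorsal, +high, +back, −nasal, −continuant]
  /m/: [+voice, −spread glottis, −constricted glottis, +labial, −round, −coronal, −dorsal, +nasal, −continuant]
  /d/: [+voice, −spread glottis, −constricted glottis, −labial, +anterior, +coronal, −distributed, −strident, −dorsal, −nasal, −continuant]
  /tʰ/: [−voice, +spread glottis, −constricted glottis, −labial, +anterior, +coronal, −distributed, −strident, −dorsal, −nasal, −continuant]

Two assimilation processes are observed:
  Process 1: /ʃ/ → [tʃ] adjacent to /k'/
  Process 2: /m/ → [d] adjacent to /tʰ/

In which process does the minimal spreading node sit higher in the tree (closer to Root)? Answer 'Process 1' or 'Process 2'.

Process 2

Process 1 alters [continuant]; the lowest dominating node is [continuant] (depth 3 from Root).
Process 2 alters [nasal], [labial], [round], [coronal], [anterior], [distributed], [strident]; the lowest common ancestor is X-node (depth 1 from Root).
X-node is closer to Root than [continuant], so Process 2 spreads the higher node.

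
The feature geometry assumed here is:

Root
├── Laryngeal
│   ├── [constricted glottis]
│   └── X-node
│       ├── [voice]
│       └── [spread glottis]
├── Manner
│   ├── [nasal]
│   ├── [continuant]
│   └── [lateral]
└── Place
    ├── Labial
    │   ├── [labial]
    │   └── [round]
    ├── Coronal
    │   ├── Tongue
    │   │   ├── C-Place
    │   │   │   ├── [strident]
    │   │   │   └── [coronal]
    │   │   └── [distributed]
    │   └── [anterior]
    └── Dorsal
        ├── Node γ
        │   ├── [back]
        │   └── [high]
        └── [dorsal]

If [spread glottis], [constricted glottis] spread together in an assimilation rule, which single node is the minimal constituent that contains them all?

[spread glottis]: Root ▹ Laryngeal ▹ X-node ▹ [spread glottis].
[constricted glottis]: Root ▹ Laryngeal ▹ [constricted glottis].
Laryngeal is the lowest common ancestor — every listed feature sits under it, and no single subconstituent of Laryngeal covers them all.

Laryngeal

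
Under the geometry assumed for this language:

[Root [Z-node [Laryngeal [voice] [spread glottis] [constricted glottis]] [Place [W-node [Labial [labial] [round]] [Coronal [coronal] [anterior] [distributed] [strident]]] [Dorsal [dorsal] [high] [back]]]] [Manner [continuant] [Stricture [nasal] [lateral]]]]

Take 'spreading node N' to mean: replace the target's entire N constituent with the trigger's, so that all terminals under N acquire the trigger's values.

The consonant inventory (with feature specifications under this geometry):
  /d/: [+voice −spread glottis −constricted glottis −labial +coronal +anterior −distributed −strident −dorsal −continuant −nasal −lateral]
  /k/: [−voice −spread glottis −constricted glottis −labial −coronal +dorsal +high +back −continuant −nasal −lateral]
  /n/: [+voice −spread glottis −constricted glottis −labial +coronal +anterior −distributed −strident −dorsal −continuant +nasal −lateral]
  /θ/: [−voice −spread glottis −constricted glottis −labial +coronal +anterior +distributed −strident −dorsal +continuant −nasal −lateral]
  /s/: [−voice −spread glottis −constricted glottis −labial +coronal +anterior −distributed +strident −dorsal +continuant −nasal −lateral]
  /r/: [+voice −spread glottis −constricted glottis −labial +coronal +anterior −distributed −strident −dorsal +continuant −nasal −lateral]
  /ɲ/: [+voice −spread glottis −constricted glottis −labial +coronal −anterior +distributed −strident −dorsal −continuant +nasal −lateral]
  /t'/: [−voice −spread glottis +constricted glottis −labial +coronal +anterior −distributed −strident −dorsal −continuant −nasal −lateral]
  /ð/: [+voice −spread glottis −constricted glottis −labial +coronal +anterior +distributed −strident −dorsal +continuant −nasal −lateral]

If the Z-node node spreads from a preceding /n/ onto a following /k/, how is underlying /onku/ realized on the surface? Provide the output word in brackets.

[ondu]

The Z-node node dominates the terminals [voice], [spread glottis], [constricted glottis], [labial], [round], [coronal], [anterior], [distributed], [strident], [dorsal], [high], [back].
After delinking /k/'s Z-node and linking /n/'s, the affected terminals become [+voice], [−spread glottis], [−constricted glottis], [−labial], [+coronal], [+anterior], [−distributed], [−strident], [−dorsal]; [continuant], [nasal], [lateral] (outside Z-node) are retained from /k/.
This feature bundle is that of [d], so /onku/ surfaces as [ondu].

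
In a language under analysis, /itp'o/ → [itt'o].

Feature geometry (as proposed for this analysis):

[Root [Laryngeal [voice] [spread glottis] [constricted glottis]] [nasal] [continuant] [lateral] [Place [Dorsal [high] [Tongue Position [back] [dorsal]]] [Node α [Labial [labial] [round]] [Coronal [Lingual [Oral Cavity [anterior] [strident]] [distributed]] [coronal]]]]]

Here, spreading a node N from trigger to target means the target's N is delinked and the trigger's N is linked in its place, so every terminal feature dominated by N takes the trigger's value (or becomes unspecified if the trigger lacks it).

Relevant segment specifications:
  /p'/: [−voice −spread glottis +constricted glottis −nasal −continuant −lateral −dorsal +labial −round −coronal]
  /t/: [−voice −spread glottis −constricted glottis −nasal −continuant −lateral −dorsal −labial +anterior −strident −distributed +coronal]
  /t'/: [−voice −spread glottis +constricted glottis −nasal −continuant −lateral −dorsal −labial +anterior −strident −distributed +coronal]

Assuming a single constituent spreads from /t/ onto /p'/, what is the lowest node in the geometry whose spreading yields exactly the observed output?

Node α

/p'/ and [t'] differ in [labial], [round], [coronal], [anterior], [distributed], [strident]; every other specified feature is identical.
The smallest constituent containing every changed terminal is Node α — each of its daughters lacks at least one of the affected features.
Spreading Node α from /t/ overwrites each of those terminals with /t/'s values, yielding exactly [t'].
[constricted glottis], a feature on which the two segments disagree outside Node α, is unchanged — nothing dominating it spread, and Node α is the minimal sufficient constituent.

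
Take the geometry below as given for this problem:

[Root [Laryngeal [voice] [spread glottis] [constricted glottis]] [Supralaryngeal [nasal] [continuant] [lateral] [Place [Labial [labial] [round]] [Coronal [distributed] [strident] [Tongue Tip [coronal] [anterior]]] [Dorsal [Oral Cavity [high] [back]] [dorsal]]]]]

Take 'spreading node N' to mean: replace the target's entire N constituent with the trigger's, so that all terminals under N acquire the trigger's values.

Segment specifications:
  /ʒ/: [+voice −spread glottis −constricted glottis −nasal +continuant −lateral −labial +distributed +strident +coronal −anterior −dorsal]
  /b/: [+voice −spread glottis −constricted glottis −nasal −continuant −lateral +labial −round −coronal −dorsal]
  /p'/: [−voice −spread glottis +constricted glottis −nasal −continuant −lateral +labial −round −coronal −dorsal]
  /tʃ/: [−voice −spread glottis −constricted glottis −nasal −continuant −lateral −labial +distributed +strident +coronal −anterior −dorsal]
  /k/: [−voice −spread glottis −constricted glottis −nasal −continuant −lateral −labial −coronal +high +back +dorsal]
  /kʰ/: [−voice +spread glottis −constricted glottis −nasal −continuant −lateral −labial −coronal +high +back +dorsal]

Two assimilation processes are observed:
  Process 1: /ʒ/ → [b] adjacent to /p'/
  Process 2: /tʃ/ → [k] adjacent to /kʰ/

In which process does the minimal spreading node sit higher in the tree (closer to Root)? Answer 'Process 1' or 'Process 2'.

Process 1 alters [continuant], [labial], [round], [coronal], [anterior], [distributed], [strident]; the lowest common ancestor is Supralaryngeal (depth 1 from Root).
Process 2 alters [coronal], [anterior], [distributed], [strident], [dorsal], [high], [back]; the lowest common ancestor is Place (depth 2 from Root).
Depth 1 < depth 2; Process 1 involves the structurally higher constituent Supralaryngeal.

Process 1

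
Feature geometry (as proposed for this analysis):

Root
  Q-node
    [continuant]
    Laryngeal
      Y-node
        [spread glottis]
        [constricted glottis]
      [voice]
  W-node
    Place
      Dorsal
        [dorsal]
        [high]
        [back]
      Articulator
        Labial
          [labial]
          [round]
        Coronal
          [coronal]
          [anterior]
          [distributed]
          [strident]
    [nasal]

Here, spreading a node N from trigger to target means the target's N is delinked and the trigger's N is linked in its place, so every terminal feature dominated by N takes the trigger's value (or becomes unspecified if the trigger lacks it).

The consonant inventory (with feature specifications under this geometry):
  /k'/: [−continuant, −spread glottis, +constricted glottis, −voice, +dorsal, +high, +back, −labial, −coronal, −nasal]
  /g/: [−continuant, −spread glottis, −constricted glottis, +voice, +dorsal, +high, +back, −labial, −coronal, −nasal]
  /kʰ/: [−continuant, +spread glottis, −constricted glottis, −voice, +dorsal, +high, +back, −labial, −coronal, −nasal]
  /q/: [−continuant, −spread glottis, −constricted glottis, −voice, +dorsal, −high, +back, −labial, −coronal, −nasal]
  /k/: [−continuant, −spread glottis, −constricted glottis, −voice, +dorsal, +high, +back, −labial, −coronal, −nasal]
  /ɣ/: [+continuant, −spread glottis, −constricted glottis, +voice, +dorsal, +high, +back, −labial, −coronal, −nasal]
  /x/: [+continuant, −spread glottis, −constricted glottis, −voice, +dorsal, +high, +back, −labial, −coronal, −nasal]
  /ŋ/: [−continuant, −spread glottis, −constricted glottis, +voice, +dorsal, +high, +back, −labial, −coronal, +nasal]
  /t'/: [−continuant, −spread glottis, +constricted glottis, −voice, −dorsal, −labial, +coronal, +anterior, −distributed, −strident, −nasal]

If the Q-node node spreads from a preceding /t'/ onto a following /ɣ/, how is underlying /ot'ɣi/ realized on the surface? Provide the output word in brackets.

[ot'k'i]

Q-node immediately or transitively dominates [continuant], [spread glottis], [constricted glottis], [voice].
The target acquires /t'/'s values for everything under Q-node — [−continuant], [−spread glottis], [+constricted glottis], [−voice] — while keeping its own [dorsal], [high], [back], ….
Among the inventory, only /k'/ has exactly this specification, giving the surface form [ot'k'i].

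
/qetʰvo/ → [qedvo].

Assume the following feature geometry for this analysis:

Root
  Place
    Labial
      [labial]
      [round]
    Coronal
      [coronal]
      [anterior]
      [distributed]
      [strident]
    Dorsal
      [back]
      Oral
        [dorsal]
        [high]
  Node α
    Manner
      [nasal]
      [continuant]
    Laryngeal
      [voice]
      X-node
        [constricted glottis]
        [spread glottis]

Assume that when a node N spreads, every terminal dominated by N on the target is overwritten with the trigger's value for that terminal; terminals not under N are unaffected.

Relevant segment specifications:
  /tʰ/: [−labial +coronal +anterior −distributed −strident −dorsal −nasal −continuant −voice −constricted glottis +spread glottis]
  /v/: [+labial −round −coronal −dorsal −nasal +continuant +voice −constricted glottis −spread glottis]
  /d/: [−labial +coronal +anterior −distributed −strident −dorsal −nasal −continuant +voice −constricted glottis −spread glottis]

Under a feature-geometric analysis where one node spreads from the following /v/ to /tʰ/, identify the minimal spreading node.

Laryngeal

Feature comparison: [voice], [spread glottis] differ between /tʰ/ and [d]; the remaining terminals match.
The smallest constituent containing every changed terminal is Laryngeal — each of its daughters lacks at least one of the affected features.
If Laryngeal spreads, every terminal under it takes /v/'s value, producing [d] as observed.
Had Node α or a higher node spread, [continuant] would have taken /v/'s value; it stays as in /tʰ/, confirming the spreading constituent is exactly Laryngeal.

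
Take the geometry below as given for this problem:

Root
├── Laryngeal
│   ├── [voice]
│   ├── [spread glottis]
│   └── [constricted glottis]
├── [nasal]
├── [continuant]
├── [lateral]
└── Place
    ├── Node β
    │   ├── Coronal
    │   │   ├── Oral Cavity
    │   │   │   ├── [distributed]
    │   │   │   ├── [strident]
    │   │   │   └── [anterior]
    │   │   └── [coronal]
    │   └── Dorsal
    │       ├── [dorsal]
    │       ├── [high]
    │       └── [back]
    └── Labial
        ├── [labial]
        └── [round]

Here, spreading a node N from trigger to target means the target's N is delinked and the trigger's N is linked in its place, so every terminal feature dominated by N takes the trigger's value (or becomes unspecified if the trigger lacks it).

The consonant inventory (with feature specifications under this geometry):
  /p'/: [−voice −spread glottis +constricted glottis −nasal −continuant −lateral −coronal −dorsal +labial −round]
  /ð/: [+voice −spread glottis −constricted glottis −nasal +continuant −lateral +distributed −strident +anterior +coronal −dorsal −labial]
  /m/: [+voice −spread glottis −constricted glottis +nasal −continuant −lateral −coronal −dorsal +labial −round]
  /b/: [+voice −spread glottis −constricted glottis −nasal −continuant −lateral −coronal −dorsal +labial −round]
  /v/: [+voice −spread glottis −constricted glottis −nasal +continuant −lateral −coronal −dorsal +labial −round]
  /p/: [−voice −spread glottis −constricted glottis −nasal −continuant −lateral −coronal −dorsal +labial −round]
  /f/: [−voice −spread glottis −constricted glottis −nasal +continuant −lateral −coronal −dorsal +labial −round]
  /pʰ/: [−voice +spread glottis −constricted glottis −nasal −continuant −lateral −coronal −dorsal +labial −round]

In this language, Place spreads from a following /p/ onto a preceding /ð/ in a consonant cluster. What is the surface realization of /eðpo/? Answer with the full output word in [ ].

The Place node dominates the terminals [distributed], [strident], [anterior], [coronal], [dorsal], [high], [back], [labial], [round].
Spreading Place from /p/ onto /ð/ replaces those values with /p/'s: [−coronal], [−dorsal], [+labial], [−round]. Features outside Place ([voice], [spread glottis], [constricted glottis], …) stay as in /ð/.
Among the inventory, only /v/ has exactly this specification, giving the surface form [evpo].

[evpo]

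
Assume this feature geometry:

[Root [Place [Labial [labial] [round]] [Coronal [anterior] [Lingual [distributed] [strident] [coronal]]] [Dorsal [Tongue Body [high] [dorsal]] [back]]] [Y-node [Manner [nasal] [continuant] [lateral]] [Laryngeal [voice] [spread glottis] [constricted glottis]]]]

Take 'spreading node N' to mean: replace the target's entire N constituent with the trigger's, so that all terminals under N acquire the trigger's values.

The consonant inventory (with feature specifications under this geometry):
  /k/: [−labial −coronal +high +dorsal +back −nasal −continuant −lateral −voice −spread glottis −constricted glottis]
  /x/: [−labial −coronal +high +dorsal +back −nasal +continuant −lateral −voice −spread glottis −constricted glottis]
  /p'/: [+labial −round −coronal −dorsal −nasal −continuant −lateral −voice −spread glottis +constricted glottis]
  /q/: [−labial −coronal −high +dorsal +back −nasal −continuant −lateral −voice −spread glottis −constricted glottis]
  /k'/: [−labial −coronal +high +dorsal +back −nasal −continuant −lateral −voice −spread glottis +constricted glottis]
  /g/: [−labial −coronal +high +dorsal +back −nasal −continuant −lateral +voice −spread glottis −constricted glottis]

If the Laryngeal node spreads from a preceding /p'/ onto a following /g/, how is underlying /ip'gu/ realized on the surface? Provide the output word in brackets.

Terminals under Laryngeal in this geometry: [voice], [spread glottis], [constricted glottis].
After delinking /g/'s Laryngeal and linking /p'/'s, the affected terminals become [−voice], [−spread glottis], [+constricted glottis]; [labial], [coronal], [high], … (outside Laryngeal) are retained from /g/.
This feature bundle is that of [k'], so /ip'gu/ surfaces as [ip'k'u].

[ip'k'u]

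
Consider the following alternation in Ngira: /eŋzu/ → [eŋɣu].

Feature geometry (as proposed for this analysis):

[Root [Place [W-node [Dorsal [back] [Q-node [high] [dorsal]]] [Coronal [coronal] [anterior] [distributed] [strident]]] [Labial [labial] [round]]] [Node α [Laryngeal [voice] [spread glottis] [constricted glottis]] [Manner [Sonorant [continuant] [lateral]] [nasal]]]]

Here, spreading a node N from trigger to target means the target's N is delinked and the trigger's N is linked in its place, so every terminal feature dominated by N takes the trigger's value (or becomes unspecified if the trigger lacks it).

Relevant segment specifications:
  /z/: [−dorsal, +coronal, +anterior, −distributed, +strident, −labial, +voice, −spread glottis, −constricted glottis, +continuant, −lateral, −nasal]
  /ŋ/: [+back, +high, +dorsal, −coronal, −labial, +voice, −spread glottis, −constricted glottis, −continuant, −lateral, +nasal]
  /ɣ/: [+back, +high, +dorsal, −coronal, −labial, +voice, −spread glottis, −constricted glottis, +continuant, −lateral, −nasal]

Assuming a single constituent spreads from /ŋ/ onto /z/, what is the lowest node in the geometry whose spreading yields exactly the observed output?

W-node

/z/ and [ɣ] differ in [coronal], [anterior], [distributed], [strident], [dorsal], [high], [back]; every other specified feature is identical.
In this geometry the lowest node dominating all of them is W-node: every daughter of W-node dominates only a proper subset, so no lower node suffices.
If W-node spreads, every terminal under it takes /ŋ/'s value, producing [ɣ] as observed.
Features on which the two segments disagree outside W-node, such as [continuant], [nasal], are unchanged — nothing dominating them spread, and W-node is the minimal sufficient constituent.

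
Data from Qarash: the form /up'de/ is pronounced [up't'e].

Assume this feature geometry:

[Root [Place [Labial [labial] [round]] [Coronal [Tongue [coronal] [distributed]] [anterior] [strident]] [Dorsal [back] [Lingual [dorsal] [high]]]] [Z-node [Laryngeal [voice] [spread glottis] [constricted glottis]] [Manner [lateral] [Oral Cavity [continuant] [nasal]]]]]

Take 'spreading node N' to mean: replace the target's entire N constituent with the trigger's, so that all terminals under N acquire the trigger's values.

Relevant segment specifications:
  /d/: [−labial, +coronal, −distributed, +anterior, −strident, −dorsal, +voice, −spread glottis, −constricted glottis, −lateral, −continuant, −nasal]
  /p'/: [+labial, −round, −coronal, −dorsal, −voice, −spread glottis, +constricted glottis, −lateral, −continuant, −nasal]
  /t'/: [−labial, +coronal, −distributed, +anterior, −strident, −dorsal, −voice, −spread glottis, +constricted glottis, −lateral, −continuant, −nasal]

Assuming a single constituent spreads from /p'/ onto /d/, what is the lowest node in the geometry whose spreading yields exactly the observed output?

Laryngeal

The alternation /d/ → [t'] changes [voice], [constricted glottis] and nothing else.
In this geometry the lowest node dominating all of them is Laryngeal: every daughter of Laryngeal dominates only a proper subset, so no lower node suffices.
Spreading Laryngeal from /p'/ overwrites each of those terminals with /p'/'s values, yielding exactly [t'].
Features on which the two segments disagree outside Laryngeal, such as [labial], [coronal], are unchanged — nothing dominating them spread, and Laryngeal is the minimal sufficient constituent.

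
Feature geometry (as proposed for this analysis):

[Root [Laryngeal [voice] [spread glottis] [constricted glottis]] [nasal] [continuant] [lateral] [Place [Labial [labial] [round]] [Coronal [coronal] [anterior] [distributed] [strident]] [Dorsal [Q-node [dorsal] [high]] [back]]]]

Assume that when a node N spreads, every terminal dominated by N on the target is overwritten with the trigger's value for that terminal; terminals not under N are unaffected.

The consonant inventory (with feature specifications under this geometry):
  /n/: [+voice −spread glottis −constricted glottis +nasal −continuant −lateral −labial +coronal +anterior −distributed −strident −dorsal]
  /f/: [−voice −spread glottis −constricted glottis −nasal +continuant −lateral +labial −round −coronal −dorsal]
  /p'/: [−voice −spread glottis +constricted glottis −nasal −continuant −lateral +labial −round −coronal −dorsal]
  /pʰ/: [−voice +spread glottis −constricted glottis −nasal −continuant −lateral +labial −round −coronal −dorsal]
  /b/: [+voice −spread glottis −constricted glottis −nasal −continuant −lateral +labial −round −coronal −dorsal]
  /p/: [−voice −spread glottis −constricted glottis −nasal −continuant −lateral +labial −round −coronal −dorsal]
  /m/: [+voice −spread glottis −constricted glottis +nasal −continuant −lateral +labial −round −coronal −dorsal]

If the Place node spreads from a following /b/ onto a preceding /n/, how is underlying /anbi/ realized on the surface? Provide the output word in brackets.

The Place node dominates the terminals [labial], [round], [coronal], [anterior], [distributed], [strident], [dorsal], [high], [back].
After delinking /n/'s Place and linking /b/'s, the affected terminals become [+labial], [−round], [−coronal], [−dorsal]; [voice], [spread glottis], [constricted glottis], … (outside Place) are retained from /n/.
This feature bundle is that of [m], so /anbi/ surfaces as [ambi].

[ambi]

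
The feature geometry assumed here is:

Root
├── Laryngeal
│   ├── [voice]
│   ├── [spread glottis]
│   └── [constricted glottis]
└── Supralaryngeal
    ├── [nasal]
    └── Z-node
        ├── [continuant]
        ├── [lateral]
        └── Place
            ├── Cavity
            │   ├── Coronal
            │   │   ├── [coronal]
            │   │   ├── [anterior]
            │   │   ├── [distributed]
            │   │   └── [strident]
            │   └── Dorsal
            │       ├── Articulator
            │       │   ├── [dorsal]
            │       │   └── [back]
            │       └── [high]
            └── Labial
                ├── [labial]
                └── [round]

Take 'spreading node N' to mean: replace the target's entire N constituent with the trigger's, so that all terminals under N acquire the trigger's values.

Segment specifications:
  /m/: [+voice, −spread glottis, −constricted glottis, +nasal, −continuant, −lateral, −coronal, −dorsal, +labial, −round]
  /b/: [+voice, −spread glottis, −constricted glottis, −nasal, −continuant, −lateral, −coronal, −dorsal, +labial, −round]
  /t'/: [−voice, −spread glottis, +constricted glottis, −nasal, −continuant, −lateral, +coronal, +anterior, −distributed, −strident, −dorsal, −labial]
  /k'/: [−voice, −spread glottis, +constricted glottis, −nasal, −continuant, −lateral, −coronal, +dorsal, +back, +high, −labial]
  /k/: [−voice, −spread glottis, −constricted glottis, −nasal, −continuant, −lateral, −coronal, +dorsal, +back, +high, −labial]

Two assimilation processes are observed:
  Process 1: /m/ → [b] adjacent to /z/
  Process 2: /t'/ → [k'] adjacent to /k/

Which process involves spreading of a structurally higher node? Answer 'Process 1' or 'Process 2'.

In Process 1, [nasal] changes, so the minimal spreading node is [nasal] at depth 2.
In Process 2, [coronal], [anterior], [distributed], [strident], [dorsal], [high], [back] change, so the minimal spreading node is Cavity at depth 4.
Depth 2 < depth 4; Process 1 involves the structurally higher constituent [nasal].

Process 1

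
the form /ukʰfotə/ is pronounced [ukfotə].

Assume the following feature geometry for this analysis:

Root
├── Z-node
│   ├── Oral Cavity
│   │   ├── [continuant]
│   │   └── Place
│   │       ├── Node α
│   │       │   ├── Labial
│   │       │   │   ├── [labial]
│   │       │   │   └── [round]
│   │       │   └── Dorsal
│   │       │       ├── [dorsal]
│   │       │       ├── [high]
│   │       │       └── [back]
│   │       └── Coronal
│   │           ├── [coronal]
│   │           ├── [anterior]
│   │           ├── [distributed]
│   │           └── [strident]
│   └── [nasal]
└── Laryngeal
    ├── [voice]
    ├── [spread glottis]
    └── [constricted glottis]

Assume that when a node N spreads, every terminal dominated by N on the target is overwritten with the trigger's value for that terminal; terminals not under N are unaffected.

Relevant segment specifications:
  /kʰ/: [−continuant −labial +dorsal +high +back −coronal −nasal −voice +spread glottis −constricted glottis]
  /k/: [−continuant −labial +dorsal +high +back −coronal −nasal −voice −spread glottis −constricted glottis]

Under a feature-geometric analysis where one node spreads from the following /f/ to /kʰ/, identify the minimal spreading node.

[spread glottis]

/kʰ/ and [k] differ in [spread glottis]; every other specified feature is identical.
With a single altered terminal, the smallest constituent that could spread is that terminal — [spread glottis].
[labial], [dorsal] stay as in /kʰ/ although /f/ differs there, so no node dominating them spread; among the remaining candidates [spread glottis] is the lowest that derives the output.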